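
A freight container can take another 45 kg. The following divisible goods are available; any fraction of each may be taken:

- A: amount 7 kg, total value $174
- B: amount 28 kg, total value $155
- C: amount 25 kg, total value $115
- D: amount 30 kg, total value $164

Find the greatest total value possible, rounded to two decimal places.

Take in order of value per unit:
- A (174/7 per unit): all 7 → value 174, running total 174.00
- B (155/28 per unit): all 28 → value 155, running total 329.00
- D (164/30 per unit): 10 of 30 → value 10×164/30 = 54.6667, running total 383.67
Total 383.67.

383.67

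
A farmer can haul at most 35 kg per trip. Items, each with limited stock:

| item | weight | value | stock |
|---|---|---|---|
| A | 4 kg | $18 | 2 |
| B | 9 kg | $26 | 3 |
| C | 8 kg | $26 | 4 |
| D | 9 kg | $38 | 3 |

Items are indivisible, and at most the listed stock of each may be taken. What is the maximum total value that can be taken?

Best selections within weight 35 and stock limits:
- 2×A + 3×D: weight 35, value 150
- 1×C + 3×D: weight 35, value 140
- 2×A + 1×C + 2×D: weight 34, value 138
Best: $150.

$150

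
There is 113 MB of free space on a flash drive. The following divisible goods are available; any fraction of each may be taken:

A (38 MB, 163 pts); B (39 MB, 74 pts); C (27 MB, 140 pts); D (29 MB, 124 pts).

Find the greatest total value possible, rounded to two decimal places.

Take in order of value per unit:
- C (140/27 per unit): all 27 → value 140, running total 140.00
- A (163/38 per unit): all 38 → value 163, running total 303.00
- D (124/29 per unit): all 29 → value 124, running total 427.00
- B (74/39 per unit): 19 of 39 → value 19×74/39 = 36.0513, running total 463.05
Total 463.05.

463.05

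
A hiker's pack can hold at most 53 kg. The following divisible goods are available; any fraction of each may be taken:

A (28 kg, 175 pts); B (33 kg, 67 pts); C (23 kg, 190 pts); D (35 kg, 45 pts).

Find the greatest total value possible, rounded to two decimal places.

369.06

Take in order of value per unit:
- C (190/23 per unit): all 23 → value 190, running total 190.00
- A (175/28 per unit): all 28 → value 175, running total 365.00
- B (67/33 per unit): 2 of 33 → value 2×67/33 = 4.0606, running total 369.06
Total 369.06.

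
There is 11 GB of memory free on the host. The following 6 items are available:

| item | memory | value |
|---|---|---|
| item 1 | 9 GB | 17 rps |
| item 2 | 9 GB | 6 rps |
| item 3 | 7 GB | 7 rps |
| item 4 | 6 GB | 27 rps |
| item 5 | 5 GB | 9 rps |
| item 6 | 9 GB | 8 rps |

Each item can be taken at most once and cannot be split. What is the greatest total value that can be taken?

36 rps

Check high-value combinations within 11 GB:
- item 4+item 5: memory 6+5=11, value 27+9=36
- item 4: memory 6, value 27
- item 1: memory 9, value 17
- item 5: memory 5, value 9
Best: 36 rps.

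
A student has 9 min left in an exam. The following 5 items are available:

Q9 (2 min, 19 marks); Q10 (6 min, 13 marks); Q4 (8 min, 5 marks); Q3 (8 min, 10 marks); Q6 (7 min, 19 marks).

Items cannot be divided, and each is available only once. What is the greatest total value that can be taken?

Check high-value combinations within 9 min:
- Q9+Q6: time 2+7=9, value 19+19=38
- Q9+Q10: time 2+6=8, value 19+13=32
- Q9: time 2, value 19
Best: 38 marks.

38 marks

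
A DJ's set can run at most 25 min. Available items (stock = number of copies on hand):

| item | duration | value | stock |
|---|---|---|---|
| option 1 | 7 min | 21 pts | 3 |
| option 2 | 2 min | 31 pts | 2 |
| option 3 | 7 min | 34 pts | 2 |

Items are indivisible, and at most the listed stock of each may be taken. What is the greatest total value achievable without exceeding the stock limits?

151 pts

Top feasible selections:
- 1×option 1 + 2×option 2 + 2×option 3: duration 25, value 151
- 2×option 1 + 2×option 2 + 1×option 3: duration 25, value 138
- 2×option 2 + 2×option 3: duration 18, value 130
- 3×option 1 + 2×option 2: duration 25, value 125
Best: 151 pts.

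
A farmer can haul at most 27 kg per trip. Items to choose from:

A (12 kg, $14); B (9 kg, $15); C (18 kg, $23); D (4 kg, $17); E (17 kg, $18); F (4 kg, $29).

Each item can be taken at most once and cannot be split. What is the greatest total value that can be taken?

This is a 0/1 knapsack; check combinations near the capacity.
- C+D+F: weight 18+4+4=26, value 23+17+29=69
- D+E+F: weight 4+17+4=25, value 17+18+29=64
- B+D+F: weight 9+4+4=17, value 15+17+29=61
Best: $69.

$69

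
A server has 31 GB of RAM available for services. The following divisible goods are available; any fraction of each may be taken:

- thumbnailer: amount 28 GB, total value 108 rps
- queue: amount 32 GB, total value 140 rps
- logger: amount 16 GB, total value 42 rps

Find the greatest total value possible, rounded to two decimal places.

135.63

Take in order of value per unit:
- queue (140/32 per unit): 31 of 32 → value 31×140/32 = 135.6250, running total 135.63
Total 135.63.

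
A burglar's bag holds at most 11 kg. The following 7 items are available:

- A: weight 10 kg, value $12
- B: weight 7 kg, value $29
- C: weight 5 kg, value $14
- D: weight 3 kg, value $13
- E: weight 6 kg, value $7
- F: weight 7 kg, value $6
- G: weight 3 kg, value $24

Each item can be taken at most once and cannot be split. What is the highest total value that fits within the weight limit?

$53

This is a 0/1 knapsack; check combinations near the capacity.
- B+G: weight 7+3=10, value 29+24=53
- C+D+G: weight 5+3+3=11, value 14+13+24=51
- B+D: weight 7+3=10, value 29+13=42
- C+G: weight 5+3=8, value 14+24=38
- D+G: weight 3+3=6, value 13+24=37
Best: $53.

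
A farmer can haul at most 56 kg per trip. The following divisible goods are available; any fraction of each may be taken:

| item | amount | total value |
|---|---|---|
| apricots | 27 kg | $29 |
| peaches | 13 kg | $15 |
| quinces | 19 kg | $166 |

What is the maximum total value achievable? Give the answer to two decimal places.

Take in order of value per unit:
- quinces (166/19 per unit): all 19 → value 166, running total 166.00
- peaches (15/13 per unit): all 13 → value 15, running total 181.00
- apricots (29/27 per unit): 24 of 27 → value 24×29/27 = 25.7778, running total 206.78
Total 206.78.

206.78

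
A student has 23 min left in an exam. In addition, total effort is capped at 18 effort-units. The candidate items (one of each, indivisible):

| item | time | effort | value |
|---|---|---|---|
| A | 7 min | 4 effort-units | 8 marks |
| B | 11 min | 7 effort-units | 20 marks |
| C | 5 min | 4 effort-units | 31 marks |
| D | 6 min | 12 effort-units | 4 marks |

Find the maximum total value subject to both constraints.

Feasible sets respecting both limits:
- A+B+C: time 23, effort 15, value 59
- B+C: time 16, effort 11, value 51
- A+C: time 12, effort 8, value 39
- C+D: time 11, effort 16, value 35
Best: 59 marks.

59 marks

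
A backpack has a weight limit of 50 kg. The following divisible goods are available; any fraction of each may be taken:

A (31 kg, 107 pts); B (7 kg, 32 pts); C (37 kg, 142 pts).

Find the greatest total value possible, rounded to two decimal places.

Take in order of value per unit:
- B (32/7 per unit): all 7 → value 32, running total 32.00
- C (142/37 per unit): all 37 → value 142, running total 174.00
- A (107/31 per unit): 6 of 31 → value 6×107/31 = 20.7097, running total 194.71
Total 194.71.

194.71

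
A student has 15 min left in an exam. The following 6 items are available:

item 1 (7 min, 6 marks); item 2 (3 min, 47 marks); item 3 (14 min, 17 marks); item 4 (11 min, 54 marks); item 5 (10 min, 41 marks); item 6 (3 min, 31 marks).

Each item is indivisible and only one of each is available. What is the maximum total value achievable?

This is a 0/1 knapsack; check combinations near the capacity.
- item 2+item 4: time 3+11=14, value 47+54=101
- item 2+item 5: time 3+10=13, value 47+41=88
- item 4+item 6: time 11+3=14, value 54+31=85
Best: 101 marks.

101 marks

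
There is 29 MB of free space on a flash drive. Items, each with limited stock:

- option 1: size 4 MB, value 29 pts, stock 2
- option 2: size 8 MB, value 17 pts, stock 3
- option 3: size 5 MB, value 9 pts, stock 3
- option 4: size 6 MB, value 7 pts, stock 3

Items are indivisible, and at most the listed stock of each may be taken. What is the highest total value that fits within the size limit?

Top feasible selections:
- 2×option 1 + 2×option 2 + 1×option 3: size 29, value 101
- 2×option 1 + 1×option 2 + 2×option 3: size 26, value 93
- 2×option 1 + 2×option 2: size 24, value 92
- 2×option 1 + 3×option 3 + 1×option 4: size 29, value 92
Best: 101 pts.

101 pts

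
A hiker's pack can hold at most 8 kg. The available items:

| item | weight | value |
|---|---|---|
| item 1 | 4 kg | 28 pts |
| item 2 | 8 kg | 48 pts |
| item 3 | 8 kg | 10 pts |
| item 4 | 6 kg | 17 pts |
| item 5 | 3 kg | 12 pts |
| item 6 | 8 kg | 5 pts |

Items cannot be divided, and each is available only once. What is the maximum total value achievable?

48 pts

Check high-value combinations within 8 kg:
- item 2: weight 8, value 48
- item 1+item 5: weight 4+3=7, value 28+12=40
- item 1: weight 4, value 28
- item 4: weight 6, value 17
Best: 48 pts.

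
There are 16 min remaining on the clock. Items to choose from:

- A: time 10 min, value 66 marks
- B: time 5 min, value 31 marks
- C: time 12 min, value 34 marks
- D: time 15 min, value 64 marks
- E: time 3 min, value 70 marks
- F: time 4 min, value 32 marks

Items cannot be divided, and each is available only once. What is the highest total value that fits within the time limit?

136 marks

Check high-value combinations within 16 min:
- A+E: time 10+3=13, value 66+70=136
- B+E+F: time 5+3+4=12, value 31+70+32=133
- C+E: time 12+3=15, value 34+70=104
Best: 136 marks.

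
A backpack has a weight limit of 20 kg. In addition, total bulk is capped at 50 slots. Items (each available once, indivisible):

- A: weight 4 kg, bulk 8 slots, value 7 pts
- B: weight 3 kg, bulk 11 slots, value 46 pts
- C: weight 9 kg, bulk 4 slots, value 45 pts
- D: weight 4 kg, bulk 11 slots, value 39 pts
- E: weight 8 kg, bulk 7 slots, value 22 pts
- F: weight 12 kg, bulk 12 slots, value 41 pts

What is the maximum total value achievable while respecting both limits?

137 pts

Feasible sets respecting both limits:
- A+B+C+D: weight 20, bulk 34, value 137
- B+C+D: weight 16, bulk 26, value 130
- B+D+F: weight 19, bulk 34, value 126
Best: 137 pts.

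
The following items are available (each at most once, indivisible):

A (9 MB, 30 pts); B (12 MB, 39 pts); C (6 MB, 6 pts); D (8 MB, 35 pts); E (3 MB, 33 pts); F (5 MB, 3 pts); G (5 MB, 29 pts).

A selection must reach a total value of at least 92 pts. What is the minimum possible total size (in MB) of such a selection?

Subsets with value ≥ 92, sorted by total size:
- D+E+G: size 16, value 97
- A+E+G: size 17, value 92
Minimum size: 16 MB.

16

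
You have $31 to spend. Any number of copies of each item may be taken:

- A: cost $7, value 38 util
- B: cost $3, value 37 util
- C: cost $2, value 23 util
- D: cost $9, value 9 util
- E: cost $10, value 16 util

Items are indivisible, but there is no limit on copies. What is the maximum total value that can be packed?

Best value-per-unit is B at 37/3; filling with it alone gives 10×37 = 370.
Optimal mix: 9×B + 2×C → cost 31, value 379.

379 util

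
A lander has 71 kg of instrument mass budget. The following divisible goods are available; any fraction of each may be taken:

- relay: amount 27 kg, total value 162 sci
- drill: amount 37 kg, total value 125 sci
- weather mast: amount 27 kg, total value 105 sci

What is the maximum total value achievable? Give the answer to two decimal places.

324.43

Take in order of value per unit:
- relay (162/27 per unit): all 27 → value 162, running total 162.00
- weather mast (105/27 per unit): all 27 → value 105, running total 267.00
- drill (125/37 per unit): 17 of 37 → value 17×125/37 = 57.4324, running total 324.43
Total 324.43.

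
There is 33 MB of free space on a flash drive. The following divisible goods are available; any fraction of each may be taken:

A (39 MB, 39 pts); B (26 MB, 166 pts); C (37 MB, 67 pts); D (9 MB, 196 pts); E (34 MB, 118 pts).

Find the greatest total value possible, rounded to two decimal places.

Take in order of value per unit:
- D (196/9 per unit): all 9 → value 196, running total 196.00
- B (166/26 per unit): 24 of 26 → value 24×166/26 = 153.2308, running total 349.23
Total 349.23.

349.23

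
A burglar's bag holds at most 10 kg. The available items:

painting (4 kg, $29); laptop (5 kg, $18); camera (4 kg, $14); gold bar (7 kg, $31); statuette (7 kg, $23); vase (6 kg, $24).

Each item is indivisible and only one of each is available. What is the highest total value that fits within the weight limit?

$53

This is a 0/1 knapsack; check combinations near the capacity.
- painting+vase: weight 4+6=10, value 29+24=53
- painting+laptop: weight 4+5=9, value 29+18=47
- painting+camera: weight 4+4=8, value 29+14=43
- camera+vase: weight 4+6=10, value 14+24=38
Best: $53.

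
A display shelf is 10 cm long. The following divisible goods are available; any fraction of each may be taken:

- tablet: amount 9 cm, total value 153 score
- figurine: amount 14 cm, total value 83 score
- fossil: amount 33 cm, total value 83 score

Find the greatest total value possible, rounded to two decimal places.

158.93

Take in order of value per unit:
- tablet (153/9 per unit): all 9 → value 153, running total 153.00
- figurine (83/14 per unit): 1 of 14 → value 1×83/14 = 5.9286, running total 158.93
Total 158.93.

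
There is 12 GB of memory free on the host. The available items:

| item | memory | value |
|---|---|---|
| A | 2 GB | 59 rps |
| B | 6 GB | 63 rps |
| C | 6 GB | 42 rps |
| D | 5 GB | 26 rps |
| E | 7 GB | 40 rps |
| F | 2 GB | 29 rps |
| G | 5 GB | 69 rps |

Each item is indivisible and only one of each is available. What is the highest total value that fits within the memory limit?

Check high-value combinations within 12 GB:
- A+F+G: memory 2+2+5=9, value 59+29+69=157
- A+D+G: memory 2+5+5=12, value 59+26+69=154
- A+B+F: memory 2+6+2=10, value 59+63+29=151
Best: 157 rps.

157 rps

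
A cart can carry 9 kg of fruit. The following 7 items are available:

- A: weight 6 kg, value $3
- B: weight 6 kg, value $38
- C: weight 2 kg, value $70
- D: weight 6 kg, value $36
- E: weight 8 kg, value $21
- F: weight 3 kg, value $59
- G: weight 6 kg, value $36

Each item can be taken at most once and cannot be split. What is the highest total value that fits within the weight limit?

$129

This is a 0/1 knapsack; check combinations near the capacity.
- C+F: weight 2+3=5, value 70+59=129
- B+C: weight 6+2=8, value 38+70=108
- C+D: weight 2+6=8, value 70+36=106
- C+G: weight 2+6=8, value 70+36=106
Best: $129.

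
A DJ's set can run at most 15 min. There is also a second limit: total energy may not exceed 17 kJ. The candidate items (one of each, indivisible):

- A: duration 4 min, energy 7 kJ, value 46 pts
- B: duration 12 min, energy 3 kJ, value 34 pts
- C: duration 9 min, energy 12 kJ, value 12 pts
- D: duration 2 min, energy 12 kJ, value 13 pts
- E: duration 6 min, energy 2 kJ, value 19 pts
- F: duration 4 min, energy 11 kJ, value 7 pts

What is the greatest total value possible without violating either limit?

65 pts

Feasible sets respecting both limits:
- A+E: duration 10, energy 9, value 65
- B+D: duration 14, energy 15, value 47
- A: duration 4, energy 7, value 46
Best: 65 pts.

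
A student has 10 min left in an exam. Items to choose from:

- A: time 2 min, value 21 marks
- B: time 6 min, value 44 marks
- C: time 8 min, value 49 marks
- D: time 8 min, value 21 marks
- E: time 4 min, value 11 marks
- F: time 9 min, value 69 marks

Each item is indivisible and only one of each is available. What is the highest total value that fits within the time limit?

70 marks

Check high-value combinations within 10 min:
- A+C: time 2+8=10, value 21+49=70
- F: time 9, value 69
- A+B: time 2+6=8, value 21+44=65
- B+E: time 6+4=10, value 44+11=55
- C: time 8, value 49
Best: 70 marks.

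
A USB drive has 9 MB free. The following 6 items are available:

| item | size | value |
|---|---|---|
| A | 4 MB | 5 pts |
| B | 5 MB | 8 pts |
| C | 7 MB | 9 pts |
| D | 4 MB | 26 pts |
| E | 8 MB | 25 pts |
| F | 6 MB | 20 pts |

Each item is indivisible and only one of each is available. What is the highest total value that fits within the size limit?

34 pts

This is a 0/1 knapsack; check combinations near the capacity.
- B+D: size 5+4=9, value 8+26=34
- A+D: size 4+4=8, value 5+26=31
- D: size 4, value 26
Best: 34 pts.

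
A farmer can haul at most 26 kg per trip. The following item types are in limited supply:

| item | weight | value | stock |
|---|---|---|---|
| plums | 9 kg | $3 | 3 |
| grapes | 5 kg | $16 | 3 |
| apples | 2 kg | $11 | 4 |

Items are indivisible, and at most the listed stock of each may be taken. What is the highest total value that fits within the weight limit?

$92

Top feasible selections:
- 3×grapes + 4×apples: weight 23, value 92
- 3×grapes + 3×apples: weight 21, value 81
- 2×grapes + 4×apples: weight 18, value 76
Best: $92.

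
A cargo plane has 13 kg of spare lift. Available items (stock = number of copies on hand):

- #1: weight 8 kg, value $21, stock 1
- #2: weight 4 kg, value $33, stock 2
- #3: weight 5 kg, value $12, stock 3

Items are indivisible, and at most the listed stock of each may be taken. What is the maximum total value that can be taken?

$78

Best selections within weight 13 and stock limits:
- 2×#2 + 1×#3: weight 13, value 78
- 2×#2: weight 8, value 66
- 1×#1 + 1×#2: weight 12, value 54
- 1×#2 + 1×#3: weight 9, value 45
Best: $78.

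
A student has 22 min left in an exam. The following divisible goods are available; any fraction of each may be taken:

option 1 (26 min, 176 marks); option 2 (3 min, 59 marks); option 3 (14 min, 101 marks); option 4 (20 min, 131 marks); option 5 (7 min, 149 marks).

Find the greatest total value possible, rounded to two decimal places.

294.57

Take in order of value per unit:
- option 5 (149/7 per unit): all 7 → value 149, running total 149.00
- option 2 (59/3 per unit): all 3 → value 59, running total 208.00
- option 3 (101/14 per unit): 12 of 14 → value 12×101/14 = 86.5714, running total 294.57
Total 294.57.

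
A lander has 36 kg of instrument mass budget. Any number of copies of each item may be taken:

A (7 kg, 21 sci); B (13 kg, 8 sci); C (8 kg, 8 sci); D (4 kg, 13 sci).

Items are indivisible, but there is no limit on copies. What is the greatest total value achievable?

117 sci

Best value-per-unit is D at 13/4, and filling with it alone uses mass 9×4=36. No mix of the others beats 9×13 = 117.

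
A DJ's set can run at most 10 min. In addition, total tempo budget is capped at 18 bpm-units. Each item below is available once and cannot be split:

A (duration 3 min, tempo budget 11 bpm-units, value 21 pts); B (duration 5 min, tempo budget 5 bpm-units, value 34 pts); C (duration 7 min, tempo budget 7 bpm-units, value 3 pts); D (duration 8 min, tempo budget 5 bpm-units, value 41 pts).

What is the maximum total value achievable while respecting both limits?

55 pts

Feasible sets respecting both limits:
- A+B: duration 8, tempo budget 16, value 55
- D: duration 8, tempo budget 5, value 41
- B: duration 5, tempo budget 5, value 34
Best: 55 pts.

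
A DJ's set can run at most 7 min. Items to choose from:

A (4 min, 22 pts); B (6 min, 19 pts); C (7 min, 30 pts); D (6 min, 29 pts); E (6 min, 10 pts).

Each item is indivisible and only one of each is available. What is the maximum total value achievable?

Check high-value combinations within 7 min:
- C: duration 7, value 30
- D: duration 6, value 29
- A: duration 4, value 22
- B: duration 6, value 19
Best: 30 pts.

30 pts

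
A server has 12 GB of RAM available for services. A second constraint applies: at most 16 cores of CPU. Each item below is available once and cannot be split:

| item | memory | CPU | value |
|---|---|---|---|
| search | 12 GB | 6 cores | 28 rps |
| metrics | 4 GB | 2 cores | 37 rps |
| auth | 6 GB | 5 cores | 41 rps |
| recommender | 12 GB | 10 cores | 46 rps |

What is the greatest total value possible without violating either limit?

78 rps

Feasible sets respecting both limits:
- metrics+auth: memory 10, CPU 7, value 78
- recommender: memory 12, CPU 10, value 46
- auth: memory 6, CPU 5, value 41
- metrics: memory 4, CPU 2, value 37
Best: 78 rps.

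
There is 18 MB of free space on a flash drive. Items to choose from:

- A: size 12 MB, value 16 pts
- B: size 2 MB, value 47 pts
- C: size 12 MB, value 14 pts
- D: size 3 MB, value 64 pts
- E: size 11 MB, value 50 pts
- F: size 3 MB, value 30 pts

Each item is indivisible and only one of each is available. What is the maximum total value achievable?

Check high-value combinations within 18 MB:
- B+D+E: size 2+3+11=16, value 47+64+50=161
- D+E+F: size 3+11+3=17, value 64+50+30=144
- B+D+F: size 2+3+3=8, value 47+64+30=141
Best: 161 pts.

161 pts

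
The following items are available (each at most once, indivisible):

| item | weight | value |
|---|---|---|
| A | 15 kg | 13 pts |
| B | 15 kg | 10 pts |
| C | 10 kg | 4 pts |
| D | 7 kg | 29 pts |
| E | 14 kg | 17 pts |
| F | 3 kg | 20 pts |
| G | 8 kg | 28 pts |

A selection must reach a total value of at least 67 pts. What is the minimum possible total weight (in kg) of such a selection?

18

Subsets with value ≥ 67, sorted by total weight:
- D+F+G: weight 18, value 77
- C+D+F+G: weight 28, value 81
Minimum weight: 18 kg.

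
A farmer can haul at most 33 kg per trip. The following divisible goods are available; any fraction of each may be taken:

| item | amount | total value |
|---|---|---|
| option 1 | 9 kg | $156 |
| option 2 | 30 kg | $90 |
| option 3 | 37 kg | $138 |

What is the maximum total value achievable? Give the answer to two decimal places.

Take in order of value per unit:
- option 1 (156/9 per unit): all 9 → value 156, running total 156.00
- option 3 (138/37 per unit): 24 of 37 → value 24×138/37 = 89.5135, running total 245.51
Total 245.51.

245.51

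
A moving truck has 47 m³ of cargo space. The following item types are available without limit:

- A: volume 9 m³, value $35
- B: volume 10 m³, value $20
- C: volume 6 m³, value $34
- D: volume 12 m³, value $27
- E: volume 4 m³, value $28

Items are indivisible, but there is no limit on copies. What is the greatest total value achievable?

Best value-per-unit is E at 28/4; filling with it alone gives 11×28 = 308.
Optimal mix: 1×C + 10×E → volume 46, value 314.

$314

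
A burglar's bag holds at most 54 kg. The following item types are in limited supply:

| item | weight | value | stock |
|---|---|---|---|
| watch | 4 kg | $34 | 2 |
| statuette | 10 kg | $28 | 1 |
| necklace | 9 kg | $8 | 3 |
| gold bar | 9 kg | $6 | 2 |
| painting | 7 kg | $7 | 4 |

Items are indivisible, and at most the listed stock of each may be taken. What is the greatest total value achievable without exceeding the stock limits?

$127

Top feasible selections:
- 2×watch + 1×statuette + 3×necklace + 1×painting: weight 52, value 127
- 2×watch + 1×statuette + 2×necklace + 2×painting: weight 50, value 126
- 2×watch + 1×statuette + 3×necklace + 1×gold bar: weight 54, value 126
- 2×watch + 1×statuette + 1×necklace + 3×painting: weight 48, value 125
Best: $127.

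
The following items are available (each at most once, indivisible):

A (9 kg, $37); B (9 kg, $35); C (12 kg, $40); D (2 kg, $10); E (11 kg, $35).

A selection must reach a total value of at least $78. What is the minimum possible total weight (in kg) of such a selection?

Subsets with value ≥ 78, sorted by total weight:
- A+B+D: weight 20, value 82
- A+D+E: weight 22, value 82
- B+D+E: weight 22, value 80
- A+C+D: weight 23, value 87
Minimum weight: 20 kg.

20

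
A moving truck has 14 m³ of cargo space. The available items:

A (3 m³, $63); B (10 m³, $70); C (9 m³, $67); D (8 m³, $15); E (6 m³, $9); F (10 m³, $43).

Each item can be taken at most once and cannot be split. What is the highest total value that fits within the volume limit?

$133

Check high-value combinations within 14 m³:
- A+B: volume 3+10=13, value 63+70=133
- A+C: volume 3+9=12, value 63+67=130
- A+F: volume 3+10=13, value 63+43=106
- A+D: volume 3+8=11, value 63+15=78
- A+E: volume 3+6=9, value 63+9=72
Best: $133.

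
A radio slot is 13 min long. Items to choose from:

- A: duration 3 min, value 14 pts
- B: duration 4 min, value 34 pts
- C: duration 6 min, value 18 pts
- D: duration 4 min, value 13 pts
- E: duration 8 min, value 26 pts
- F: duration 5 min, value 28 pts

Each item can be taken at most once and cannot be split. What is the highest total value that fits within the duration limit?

76 pts

Check high-value combinations within 13 min:
- A+B+F: duration 3+4+5=12, value 14+34+28=76
- B+D+F: duration 4+4+5=13, value 34+13+28=75
- A+B+C: duration 3+4+6=13, value 14+34+18=66
- B+F: duration 4+5=9, value 34+28=62
Best: 76 pts.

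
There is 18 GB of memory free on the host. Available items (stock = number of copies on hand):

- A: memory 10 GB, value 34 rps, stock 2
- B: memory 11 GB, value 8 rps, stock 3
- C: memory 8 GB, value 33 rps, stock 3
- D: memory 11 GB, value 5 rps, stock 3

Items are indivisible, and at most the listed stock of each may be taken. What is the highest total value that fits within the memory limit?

Best selections within memory 18 and stock limits:
- 1×A + 1×C: memory 18, value 67
- 2×C: memory 16, value 66
Best: 67 rps.

67 rps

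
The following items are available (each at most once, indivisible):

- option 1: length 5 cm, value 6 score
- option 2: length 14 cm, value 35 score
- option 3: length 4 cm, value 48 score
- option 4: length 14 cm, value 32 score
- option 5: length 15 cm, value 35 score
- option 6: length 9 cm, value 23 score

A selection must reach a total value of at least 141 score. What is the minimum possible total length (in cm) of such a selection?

Subsets with value ≥ 141, sorted by total length:
- option 2+option 3+option 5+option 6: length 42, value 141
- option 1+option 2+option 3+option 4+option 6: length 46, value 144
- option 2+option 3+option 4+option 5: length 47, value 150
Minimum length: 42 cm.

42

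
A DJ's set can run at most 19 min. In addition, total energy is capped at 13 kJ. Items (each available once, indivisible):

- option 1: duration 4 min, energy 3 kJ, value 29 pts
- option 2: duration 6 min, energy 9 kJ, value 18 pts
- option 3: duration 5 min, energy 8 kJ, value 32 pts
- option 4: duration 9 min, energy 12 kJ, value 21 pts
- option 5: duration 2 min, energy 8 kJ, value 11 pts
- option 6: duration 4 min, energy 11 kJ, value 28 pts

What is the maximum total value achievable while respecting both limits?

Feasible sets respecting both limits:
- option 1+option 3: duration 9, energy 11, value 61
- option 1+option 2: duration 10, energy 12, value 47
- option 1+option 5: duration 6, energy 11, value 40
Best: 61 pts.

61 pts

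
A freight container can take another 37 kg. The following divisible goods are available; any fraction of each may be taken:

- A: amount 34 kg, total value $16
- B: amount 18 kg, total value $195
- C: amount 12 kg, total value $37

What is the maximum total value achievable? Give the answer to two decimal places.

Take in order of value per unit:
- B (195/18 per unit): all 18 → value 195, running total 195.00
- C (37/12 per unit): all 12 → value 37, running total 232.00
- A (16/34 per unit): 7 of 34 → value 7×16/34 = 3.2941, running total 235.29
Total 235.29.

235.29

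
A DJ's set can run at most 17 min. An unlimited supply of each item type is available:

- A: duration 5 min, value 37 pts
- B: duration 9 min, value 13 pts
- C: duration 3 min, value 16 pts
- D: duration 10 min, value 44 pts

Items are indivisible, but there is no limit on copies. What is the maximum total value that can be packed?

Best value-per-unit is A at 37/5, and filling with it alone uses duration 3×5=15. No mix of the others beats 3×37 = 111.

111 pts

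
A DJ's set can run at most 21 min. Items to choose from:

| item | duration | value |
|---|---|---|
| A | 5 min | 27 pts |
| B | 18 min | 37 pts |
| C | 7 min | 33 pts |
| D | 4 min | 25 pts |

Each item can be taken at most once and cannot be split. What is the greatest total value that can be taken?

85 pts

Check high-value combinations within 21 min:
- A+C+D: duration 5+7+4=16, value 27+33+25=85
- A+C: duration 5+7=12, value 27+33=60
- C+D: duration 7+4=11, value 33+25=58
Best: 85 pts.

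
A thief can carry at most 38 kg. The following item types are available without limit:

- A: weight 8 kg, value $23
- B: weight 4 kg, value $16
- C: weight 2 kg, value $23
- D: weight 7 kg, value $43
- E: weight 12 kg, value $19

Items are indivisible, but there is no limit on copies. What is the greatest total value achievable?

Best value-per-unit is C at 23/2, and filling with it alone uses weight 19×2=38. No mix of the others beats 19×23 = 437.

$437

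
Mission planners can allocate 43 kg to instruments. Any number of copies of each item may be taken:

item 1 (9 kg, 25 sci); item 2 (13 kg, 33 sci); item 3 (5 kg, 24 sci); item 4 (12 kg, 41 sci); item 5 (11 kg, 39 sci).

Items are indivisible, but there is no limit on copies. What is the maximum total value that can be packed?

192 sci

Best value-per-unit is item 3 at 24/5, and filling with it alone uses mass 8×5=40. No mix of the others beats 8×24 = 192.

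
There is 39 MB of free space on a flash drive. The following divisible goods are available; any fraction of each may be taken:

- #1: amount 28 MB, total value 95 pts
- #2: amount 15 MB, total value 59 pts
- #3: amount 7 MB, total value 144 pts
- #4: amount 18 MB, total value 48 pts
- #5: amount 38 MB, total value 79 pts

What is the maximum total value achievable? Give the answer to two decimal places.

260.68

Take in order of value per unit:
- #3 (144/7 per unit): all 7 → value 144, running total 144.00
- #2 (59/15 per unit): all 15 → value 59, running total 203.00
- #1 (95/28 per unit): 17 of 28 → value 17×95/28 = 57.6786, running total 260.68
Total 260.68.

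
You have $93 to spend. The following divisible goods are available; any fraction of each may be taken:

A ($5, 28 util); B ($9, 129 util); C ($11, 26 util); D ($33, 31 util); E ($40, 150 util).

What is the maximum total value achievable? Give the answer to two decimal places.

Take in order of value per unit:
- B (129/9 per unit): all 9 → value 129, running total 129.00
- A (28/5 per unit): all 5 → value 28, running total 157.00
- E (150/40 per unit): all 40 → value 150, running total 307.00
- C (26/11 per unit): all 11 → value 26, running total 333.00
- D (31/33 per unit): 28 of 33 → value 28×31/33 = 26.3030, running total 359.30
Total 359.30.

359.30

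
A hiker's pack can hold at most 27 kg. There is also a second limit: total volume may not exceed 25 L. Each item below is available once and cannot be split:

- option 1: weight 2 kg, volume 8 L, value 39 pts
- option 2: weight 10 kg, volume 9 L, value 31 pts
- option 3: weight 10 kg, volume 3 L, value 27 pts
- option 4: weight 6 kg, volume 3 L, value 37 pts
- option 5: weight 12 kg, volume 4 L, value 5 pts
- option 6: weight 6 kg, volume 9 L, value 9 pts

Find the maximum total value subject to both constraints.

112 pts

Feasible sets respecting both limits:
- option 1+option 3+option 4+option 6: weight 24, volume 23, value 112
- option 1+option 2+option 4: weight 18, volume 20, value 107
- option 1+option 3+option 4: weight 18, volume 14, value 103
- option 1+option 2+option 3: weight 22, volume 20, value 97
Best: 112 pts.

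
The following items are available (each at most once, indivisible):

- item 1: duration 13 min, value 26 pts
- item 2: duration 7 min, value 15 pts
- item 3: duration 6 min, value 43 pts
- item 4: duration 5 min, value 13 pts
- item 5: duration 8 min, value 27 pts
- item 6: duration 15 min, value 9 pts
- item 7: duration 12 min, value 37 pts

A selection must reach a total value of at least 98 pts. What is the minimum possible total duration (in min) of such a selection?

Subsets with value ≥ 98, sorted by total duration:
- item 3+item 5+item 7: duration 26, value 107
- item 2+item 3+item 4+item 5: duration 26, value 98
- item 2+item 3+item 4+item 7: duration 30, value 108
- item 3+item 4+item 5+item 7: duration 31, value 120
Minimum duration: 26 min.

26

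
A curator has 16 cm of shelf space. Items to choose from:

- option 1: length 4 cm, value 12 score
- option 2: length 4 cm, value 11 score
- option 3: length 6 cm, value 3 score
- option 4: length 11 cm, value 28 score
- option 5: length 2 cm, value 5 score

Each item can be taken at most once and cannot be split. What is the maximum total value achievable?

This is a 0/1 knapsack; check combinations near the capacity.
- option 1+option 4: length 4+11=15, value 12+28=40
- option 2+option 4: length 4+11=15, value 11+28=39
- option 4+option 5: length 11+2=13, value 28+5=33
- option 1+option 2+option 3+option 5: length 4+4+6+2=16, value 12+11+3+5=31
Best: 40 score.

40 score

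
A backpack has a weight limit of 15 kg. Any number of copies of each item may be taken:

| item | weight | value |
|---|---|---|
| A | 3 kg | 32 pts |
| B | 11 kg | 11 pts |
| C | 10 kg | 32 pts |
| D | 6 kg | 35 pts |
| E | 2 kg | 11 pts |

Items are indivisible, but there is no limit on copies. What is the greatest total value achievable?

160 pts

Best value-per-unit is A at 32/3, and filling with it alone uses weight 5×3=15. No mix of the others beats 5×32 = 160.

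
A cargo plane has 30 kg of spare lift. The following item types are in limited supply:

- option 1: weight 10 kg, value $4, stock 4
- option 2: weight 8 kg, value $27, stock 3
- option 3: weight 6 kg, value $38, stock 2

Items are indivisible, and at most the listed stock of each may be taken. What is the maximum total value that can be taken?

$130

Top feasible selections:
- 2×option 2 + 2×option 3: weight 28, value 130
- 3×option 2 + 1×option 3: weight 30, value 119
Best: $130.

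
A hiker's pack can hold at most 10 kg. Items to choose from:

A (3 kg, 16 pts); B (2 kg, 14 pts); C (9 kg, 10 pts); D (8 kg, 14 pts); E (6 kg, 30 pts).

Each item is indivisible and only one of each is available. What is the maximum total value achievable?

46 pts

Check high-value combinations within 10 kg:
- A+E: weight 3+6=9, value 16+30=46
- B+E: weight 2+6=8, value 14+30=44
- A+B: weight 3+2=5, value 16+14=30
- E: weight 6, value 30
- B+D: weight 2+8=10, value 14+14=28
Best: 46 pts.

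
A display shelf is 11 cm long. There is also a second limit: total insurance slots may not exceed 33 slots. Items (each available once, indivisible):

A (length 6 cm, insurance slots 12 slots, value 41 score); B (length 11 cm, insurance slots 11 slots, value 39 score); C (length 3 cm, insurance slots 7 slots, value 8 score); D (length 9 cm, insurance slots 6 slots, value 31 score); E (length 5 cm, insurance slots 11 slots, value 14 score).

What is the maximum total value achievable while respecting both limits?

55 score

Feasible sets respecting both limits:
- A+E: length 11, insurance slots 23, value 55
- A+C: length 9, insurance slots 19, value 49
- A: length 6, insurance slots 12, value 41
- B: length 11, insurance slots 11, value 39
Best: 55 score.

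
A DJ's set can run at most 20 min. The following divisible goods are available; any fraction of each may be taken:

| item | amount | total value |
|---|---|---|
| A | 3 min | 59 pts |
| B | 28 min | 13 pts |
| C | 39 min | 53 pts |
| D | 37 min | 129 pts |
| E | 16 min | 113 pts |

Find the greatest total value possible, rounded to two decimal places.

Take in order of value per unit:
- A (59/3 per unit): all 3 → value 59, running total 59.00
- E (113/16 per unit): all 16 → value 113, running total 172.00
- D (129/37 per unit): 1 of 37 → value 1×129/37 = 3.4865, running total 175.49
Total 175.49.

175.49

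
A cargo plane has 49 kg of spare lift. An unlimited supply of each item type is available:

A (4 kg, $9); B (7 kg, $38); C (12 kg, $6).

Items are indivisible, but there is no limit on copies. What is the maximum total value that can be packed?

Best value-per-unit is B at 38/7, and filling with it alone uses weight 7×7=49. No mix of the others beats 7×38 = 266.

$266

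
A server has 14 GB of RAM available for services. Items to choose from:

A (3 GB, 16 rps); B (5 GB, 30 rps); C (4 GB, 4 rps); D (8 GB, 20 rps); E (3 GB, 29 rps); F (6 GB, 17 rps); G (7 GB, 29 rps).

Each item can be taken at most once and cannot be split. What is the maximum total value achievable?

This is a 0/1 knapsack; check combinations near the capacity.
- B+E+F: memory 5+3+6=14, value 30+29+17=76
- A+B+E: memory 3+5+3=11, value 16+30+29=75
- A+E+G: memory 3+3+7=13, value 16+29+29=74
- A+D+E: memory 3+8+3=14, value 16+20+29=65
Best: 76 rps.

76 rps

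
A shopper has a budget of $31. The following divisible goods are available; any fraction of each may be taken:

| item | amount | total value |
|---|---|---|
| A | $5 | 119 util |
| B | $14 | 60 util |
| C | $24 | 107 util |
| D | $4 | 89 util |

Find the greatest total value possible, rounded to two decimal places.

306.08

Take in order of value per unit:
- A (119/5 per unit): all 5 → value 119, running total 119.00
- D (89/4 per unit): all 4 → value 89, running total 208.00
- C (107/24 per unit): 22 of 24 → value 22×107/24 = 98.0833, running total 306.08
Total 306.08.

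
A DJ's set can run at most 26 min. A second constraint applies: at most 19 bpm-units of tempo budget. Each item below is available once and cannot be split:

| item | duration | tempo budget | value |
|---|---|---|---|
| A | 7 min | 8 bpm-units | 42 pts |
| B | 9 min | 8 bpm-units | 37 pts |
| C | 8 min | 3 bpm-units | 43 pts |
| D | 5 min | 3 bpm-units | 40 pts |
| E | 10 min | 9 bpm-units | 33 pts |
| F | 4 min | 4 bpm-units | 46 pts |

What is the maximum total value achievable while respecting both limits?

Feasible sets respecting both limits:
- A+C+D+F: duration 24, tempo budget 18, value 171
- B+C+D+F: duration 26, tempo budget 18, value 166
- A+C+F: duration 19, tempo budget 15, value 131
Best: 171 pts.

171 pts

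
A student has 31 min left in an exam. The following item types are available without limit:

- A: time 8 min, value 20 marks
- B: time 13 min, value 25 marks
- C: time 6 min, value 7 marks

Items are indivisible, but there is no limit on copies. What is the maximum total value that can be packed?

Best value-per-unit is A at 20/8; filling with it alone gives 3×20 = 60.
Optimal mix: 3×A + 1×C → time 30, value 67.

67 marks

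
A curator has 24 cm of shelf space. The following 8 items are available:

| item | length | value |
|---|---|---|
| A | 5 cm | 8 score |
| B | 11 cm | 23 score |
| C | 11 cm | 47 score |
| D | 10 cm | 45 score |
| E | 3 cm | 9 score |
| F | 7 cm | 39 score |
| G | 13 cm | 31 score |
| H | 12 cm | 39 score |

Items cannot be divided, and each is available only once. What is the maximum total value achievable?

Check high-value combinations within 24 cm:
- C+D+E: length 11+10+3=24, value 47+45+9=101
- C+E+F: length 11+3+7=21, value 47+9+39=95
- A+C+F: length 5+11+7=23, value 8+47+39=94
Best: 101 score.

101 score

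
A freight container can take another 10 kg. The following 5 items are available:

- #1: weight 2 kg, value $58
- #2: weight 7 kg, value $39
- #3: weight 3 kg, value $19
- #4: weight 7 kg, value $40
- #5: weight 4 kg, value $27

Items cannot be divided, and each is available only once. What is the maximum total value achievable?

Check high-value combinations within 10 kg:
- #1+#3+#5: weight 2+3+4=9, value 58+19+27=104
- #1+#4: weight 2+7=9, value 58+40=98
- #1+#2: weight 2+7=9, value 58+39=97
- #1+#5: weight 2+4=6, value 58+27=85
- #1+#3: weight 2+3=5, value 58+19=77
Best: $104.

$104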